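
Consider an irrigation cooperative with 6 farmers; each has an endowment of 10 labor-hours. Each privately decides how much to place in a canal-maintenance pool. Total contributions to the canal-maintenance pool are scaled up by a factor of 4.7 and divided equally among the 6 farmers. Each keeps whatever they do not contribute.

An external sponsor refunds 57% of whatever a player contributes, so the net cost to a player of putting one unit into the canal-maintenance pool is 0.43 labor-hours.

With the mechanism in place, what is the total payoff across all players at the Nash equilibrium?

316.20 labor-hours

With the mechanism, a contributed unit returns (4.7/6) / 0.43 = 1.8217 per unit of net cost to the contributor — now above 1 — so contributing fully is weakly dominant for every player.
So the Nash equilibrium is full contribution by all 6; the group earns 6 × (10 × 0.57 + 4.7 × 10) = 316.20.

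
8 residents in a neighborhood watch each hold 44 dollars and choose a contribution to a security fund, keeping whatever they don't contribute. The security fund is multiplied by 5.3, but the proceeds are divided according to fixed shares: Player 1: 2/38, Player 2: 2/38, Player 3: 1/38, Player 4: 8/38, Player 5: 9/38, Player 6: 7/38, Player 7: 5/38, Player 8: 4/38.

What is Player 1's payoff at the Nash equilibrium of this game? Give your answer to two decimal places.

68.55 dollars

A player with share s gets back 5.3·s per unit contributed, so full contribution is dominant for anyone with s > 1/5.3 = 0.1887 and zero contribution is dominant for anyone below.
Player 4 and Player 5 are above the threshold, contributing 44 each; the remaining 6 contribute 0. Total contributed: 88.
Player 1 keeps 44 and receives 5.3 × 88 × 2/38 = 24.55 from the security fund, for a payoff of 68.55.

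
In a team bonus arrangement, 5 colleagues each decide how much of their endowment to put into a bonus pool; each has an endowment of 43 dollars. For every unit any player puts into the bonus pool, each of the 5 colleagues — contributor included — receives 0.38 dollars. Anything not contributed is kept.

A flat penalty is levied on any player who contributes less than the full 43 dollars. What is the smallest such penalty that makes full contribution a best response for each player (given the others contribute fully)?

26.66 dollars

Given the others contribute fully, the best deviation is to contribute 0 (any partial contribution still incurs the fine and gives up units whose private return 0.38 is below 1).
Deviating from 43 to 0 saves 43 dollars but forfeits the deviator's share of the drop in the bonus pool: 0.38 × 43 = 16.34.
So the deviation gain is 43 − 16.34 = 26.66, and the fine must be at least 26.66 dollars to wipe it out.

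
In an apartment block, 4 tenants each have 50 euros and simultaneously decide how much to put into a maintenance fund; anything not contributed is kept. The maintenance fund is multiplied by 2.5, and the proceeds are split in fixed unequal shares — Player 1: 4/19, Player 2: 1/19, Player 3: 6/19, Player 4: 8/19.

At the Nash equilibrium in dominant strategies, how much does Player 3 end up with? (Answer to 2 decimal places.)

Player j's private return per contributed unit is 2.5 × (j's share). Contributing is weakly dominant for j when that share is at least 1/2.5 = 0.4000, and contributing 0 is dominant otherwise.
Only Player 4 (8/19) clears that bar, contributing 50; the remaining 3 contribute 0. Total contributed: 50.
Player 3 keeps 50 and receives 2.5 × 50 × 6/19 = 39.47 from the maintenance fund, for a payoff of 89.47.

89.47 euros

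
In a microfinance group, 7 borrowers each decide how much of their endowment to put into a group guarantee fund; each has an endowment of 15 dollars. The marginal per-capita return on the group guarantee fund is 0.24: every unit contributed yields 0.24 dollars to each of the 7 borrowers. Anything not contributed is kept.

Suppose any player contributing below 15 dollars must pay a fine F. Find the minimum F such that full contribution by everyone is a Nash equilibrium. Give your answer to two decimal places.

11.40 dollars

Given the others contribute fully, the best deviation is to contribute 0 (any partial contribution still incurs the fine and gives up units whose private return 0.24 is below 1).
Deviating from 15 to 0 saves 15 dollars but forfeits the deviator's share of the drop in the group guarantee fund: 0.24 × 15 = 3.60.
So the deviation gain is 15 − 3.60 = 11.40, and the fine must be at least 11.40 dollars to wipe it out.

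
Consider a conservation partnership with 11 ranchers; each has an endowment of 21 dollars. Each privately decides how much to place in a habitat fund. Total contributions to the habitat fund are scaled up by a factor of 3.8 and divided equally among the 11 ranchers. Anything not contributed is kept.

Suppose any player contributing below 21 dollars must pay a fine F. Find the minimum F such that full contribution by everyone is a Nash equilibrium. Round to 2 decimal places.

Given the others contribute fully, the best deviation is to contribute 0 (any partial contribution still incurs the fine and gives up units whose private return 0.3455 is below 1).
Deviating from 21 to 0 saves 21 dollars but forfeits the deviator's share of the drop in the habitat fund: 3.8/11 × 21 = 7.25.
So the deviation gain is 21 − 7.25 = 13.75, and the fine must be at least 13.75 dollars to wipe it out.

13.75 dollars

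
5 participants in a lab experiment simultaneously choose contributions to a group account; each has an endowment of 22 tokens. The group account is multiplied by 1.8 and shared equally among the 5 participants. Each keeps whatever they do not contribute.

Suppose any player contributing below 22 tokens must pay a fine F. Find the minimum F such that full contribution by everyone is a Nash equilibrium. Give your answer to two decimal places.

Given the others contribute fully, the best deviation is to contribute 0 (any partial contribution still incurs the fine and gives up units whose private return 0.3600 is below 1).
Deviating from 22 to 0 saves 22 tokens but forfeits the deviator's share of the drop in the group account: 1.8/5 × 22 = 7.92.
So the deviation gain is 22 − 7.92 = 14.08, and the fine must be at least 14.08 tokens to wipe it out.

14.08 tokens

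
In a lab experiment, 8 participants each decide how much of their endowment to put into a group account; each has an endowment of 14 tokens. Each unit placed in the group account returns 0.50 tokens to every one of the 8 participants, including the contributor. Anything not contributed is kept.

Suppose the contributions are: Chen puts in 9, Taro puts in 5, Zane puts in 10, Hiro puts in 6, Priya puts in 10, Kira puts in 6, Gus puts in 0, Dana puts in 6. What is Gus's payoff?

40.00 tokens

Total contributed: 9 + 5 + 10 + 6 + 10 + 6 + 0 + 6 = 52.
Each receives 0.50 × 52 = 26.00 from the group account.
Gus keeps 14 − 0 = 14, so Gus's payoff is 14 + 26.00 = 40.00.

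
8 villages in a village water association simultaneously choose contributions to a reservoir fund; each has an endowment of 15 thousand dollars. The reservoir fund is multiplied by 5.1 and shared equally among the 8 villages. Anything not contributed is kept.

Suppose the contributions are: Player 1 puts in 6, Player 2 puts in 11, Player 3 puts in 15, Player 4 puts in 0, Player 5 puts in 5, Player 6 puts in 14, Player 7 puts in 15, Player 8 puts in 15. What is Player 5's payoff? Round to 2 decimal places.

61.64 thousand dollars

Total contributed: 6 + 11 + 15 + 0 + 5 + 14 + 15 + 15 = 81.
Each receives 5.1 × 81 / 8 = 51.64 from the reservoir fund.
Player 5 keeps 15 − 5 = 10, so Player 5's payoff is 10 + 51.64 = 61.64.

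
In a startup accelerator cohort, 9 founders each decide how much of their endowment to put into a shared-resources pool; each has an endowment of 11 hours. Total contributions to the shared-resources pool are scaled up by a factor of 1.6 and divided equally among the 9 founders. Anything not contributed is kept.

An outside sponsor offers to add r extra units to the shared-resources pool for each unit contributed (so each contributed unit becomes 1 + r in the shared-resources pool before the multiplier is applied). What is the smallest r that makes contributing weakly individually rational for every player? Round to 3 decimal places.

With matching at rate r, one contributed unit becomes (1 + r) in the shared-resources pool and returns 1.6 × (1 + r) / 9 to the contributor.
Setting this equal to 1: 1 + r = 9/1.6 = 5.6250.
So the minimum matching rate is r = 5.6250 − 1 = 4.625.

4.625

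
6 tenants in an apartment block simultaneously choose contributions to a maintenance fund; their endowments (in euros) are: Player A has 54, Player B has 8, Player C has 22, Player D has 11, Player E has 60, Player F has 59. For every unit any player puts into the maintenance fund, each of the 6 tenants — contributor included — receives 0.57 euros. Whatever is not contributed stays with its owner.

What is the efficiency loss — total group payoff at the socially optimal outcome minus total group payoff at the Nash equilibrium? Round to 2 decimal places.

The private return per contributed unit is 0.57 < 1 for everyone, so the Nash equilibrium is zero contribution and the group total is Σ E_j = 54 + 8 + 22 + 11 + 60 + 59 = 214.
Each contributed unit returns 3.420 to the group, so the social optimum is full contribution by everyone: group total = 3.420 × 214 = 731.88.
Efficiency loss = (3.420 − 1) × 214 = 517.88.

517.88 euros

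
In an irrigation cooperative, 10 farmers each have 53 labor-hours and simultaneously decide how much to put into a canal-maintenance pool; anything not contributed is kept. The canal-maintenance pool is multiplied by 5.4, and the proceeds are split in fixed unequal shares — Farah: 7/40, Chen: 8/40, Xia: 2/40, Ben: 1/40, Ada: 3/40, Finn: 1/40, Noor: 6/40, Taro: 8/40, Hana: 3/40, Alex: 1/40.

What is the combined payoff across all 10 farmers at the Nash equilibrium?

996.40 labor-hours

For player j, contributing a unit is worthwhile iff 5.4 × (j's share) ≥ 1, i.e. iff j's share is at least 0.1852.
Chen and Taro clear that bar, contributing 53 each; the remaining 8 contribute 0. Total contributed: 106.
The canal-maintenance pool pays out 5.4 × 106 = 572.40 in total (split across the unequal shares, but the aggregate is all that matters for the group sum).
The 8 free-riders keep 53 each, adding 424. Group total = 424 + 572.40 = 996.40.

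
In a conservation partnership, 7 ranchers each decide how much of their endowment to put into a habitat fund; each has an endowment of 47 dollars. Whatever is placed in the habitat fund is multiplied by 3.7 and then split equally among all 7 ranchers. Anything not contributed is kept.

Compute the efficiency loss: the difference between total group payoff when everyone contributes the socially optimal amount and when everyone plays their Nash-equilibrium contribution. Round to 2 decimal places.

888.30 dollars

Each contributed unit returns 3.7/7 = 0.5286 to its contributor — below 1 — so contributing 0 is dominant for every player. At the Nash equilibrium everyone keeps their 47, and the group total is 7 × 47 = 329.
Each contributed unit returns 3.700 to the group as a whole (0.5286 to each of 7 players), which exceeds 1, so the social optimum is full contribution: group total = 3.700 × 329 = 1217.30.
Efficiency loss = 1217.30 − 329 = 888.30.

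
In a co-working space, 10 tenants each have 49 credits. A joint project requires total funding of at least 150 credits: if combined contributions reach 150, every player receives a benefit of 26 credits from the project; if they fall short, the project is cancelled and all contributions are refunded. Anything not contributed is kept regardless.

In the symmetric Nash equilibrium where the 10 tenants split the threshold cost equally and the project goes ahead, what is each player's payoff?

60 credits

Equal share of the threshold: 150/10 = 15.
At this profile no one gains by cutting their contribution: any cut drops the total below 150, the project is cancelled, contributions are refunded, and the deviator ends with 49, which is less than 49 − 15 + 26 = 60. Contributing more than 15 just wastes the excess. So contributing exactly 15 is a best response.
Each player's payoff: 49 − 15 + 26 = 60.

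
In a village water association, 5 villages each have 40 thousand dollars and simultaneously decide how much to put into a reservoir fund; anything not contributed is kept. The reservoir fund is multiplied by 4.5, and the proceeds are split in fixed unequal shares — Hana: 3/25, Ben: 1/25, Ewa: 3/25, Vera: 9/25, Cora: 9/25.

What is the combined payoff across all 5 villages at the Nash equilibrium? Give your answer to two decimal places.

480.00 thousand dollars

A player with share s gets back 4.5·s per unit contributed, so full contribution is dominant for anyone with s > 1/4.5 = 0.2222 and zero contribution is dominant for anyone below.
Vera and Cora are above the threshold, contributing 40 each; the remaining 3 contribute 0. Total contributed: 80.
The reservoir fund pays out 4.5 × 80 = 360.00 in total (split across the unequal shares, but the aggregate is all that matters for the group sum).
The 3 free-riders keep 40 each, adding 120. Group total = 120 + 360.00 = 480.00.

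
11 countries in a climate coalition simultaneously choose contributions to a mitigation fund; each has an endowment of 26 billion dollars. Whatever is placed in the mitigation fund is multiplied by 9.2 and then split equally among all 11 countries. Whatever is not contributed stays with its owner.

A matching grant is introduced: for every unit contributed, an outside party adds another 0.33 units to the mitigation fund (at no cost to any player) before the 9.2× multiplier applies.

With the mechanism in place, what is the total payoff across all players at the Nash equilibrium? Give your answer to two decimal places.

The effective private return per unit is now 9.2 × 1.33 / 11 = 1.1124 > 1, so every player's dominant strategy flips to full contribution.
At the Nash equilibrium everyone contributes 26. Group total payoff = 9.2 × 1.33 × 286 = 3499.50.

3499.50 billion dollars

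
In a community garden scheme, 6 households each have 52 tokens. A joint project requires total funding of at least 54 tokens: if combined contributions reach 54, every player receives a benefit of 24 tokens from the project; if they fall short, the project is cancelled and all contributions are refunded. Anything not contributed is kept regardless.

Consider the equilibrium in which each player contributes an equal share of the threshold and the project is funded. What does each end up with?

67 tokens

Equal share of the threshold: 54/6 = 9.
At this profile no one gains by cutting their contribution: any cut drops the total below 54, the project is cancelled, contributions are refunded, and the deviator ends with 52, which is less than 52 − 9 + 24 = 67. Contributing more than 9 just wastes the excess. So contributing exactly 9 is a best response.
Each player's payoff: 52 − 9 + 24 = 67.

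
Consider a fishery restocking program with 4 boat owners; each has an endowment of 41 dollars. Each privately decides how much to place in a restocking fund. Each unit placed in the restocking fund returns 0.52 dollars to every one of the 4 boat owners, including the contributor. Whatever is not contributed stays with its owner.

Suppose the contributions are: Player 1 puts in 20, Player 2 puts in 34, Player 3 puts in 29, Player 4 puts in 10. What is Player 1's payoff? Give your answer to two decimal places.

69.36 dollars

Total contributed: 20 + 34 + 29 + 10 = 93.
Each receives 0.52 × 93 = 48.36 from the restocking fund.
Player 1 keeps 41 − 20 = 21, so Player 1's payoff is 21 + 48.36 = 69.36.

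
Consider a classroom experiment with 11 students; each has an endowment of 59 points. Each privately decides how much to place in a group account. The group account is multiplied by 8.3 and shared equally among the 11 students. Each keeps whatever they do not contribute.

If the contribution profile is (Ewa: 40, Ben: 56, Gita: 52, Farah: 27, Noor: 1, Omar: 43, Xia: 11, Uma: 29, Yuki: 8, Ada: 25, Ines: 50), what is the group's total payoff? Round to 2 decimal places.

3145.60 points

Total contributed: 40 + 56 + 52 + 27 + 1 + 43 + 11 + 29 + 8 + 25 + 50 = 342; total kept: 11 × 59 − 342 = 307.
The group account pays out 8.3 × 342 = 2838.60 in aggregate.
Group total = 307 + 2838.60 = 3145.60.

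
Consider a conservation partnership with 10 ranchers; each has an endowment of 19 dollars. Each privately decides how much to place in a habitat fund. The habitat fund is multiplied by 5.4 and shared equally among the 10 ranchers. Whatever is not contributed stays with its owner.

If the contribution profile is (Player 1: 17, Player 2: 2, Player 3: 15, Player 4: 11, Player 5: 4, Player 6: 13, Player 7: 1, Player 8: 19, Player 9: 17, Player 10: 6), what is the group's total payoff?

652.00 dollars

Total contributed: 17 + 2 + 15 + 11 + 4 + 13 + 1 + 19 + 17 + 6 = 105; total kept: 10 × 19 − 105 = 85.
The habitat fund pays out 5.4 × 105 = 567.00 in aggregate.
Group total = 85 + 567.00 = 652.00.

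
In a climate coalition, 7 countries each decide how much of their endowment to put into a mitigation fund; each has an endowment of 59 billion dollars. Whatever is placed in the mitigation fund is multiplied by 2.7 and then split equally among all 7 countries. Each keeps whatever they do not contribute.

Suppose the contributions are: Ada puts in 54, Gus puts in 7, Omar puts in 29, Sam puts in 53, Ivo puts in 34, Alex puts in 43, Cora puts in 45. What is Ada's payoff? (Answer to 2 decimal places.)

107.21 billion dollars

Total contributed: 54 + 7 + 29 + 53 + 34 + 43 + 45 = 265.
Each receives 2.7 × 265 / 7 = 102.21 from the mitigation fund.
Ada keeps 59 − 54 = 5, so Ada's payoff is 5 + 102.21 = 107.21.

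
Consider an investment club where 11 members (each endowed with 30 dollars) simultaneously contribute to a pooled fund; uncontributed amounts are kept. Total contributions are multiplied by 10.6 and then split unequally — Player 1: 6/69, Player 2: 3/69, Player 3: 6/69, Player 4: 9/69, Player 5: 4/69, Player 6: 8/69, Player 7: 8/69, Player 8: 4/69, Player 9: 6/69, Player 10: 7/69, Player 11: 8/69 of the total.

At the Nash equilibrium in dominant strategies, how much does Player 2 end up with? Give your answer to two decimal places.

For player j, contributing a unit is worthwhile iff 10.6 × (j's share) ≥ 1, i.e. iff j's share is at least 0.0943.
The shares above 0.0943 belong to Player 4, Player 6, Player 7, Player 10 and Player 11, contributing 30 each; the remaining 6 contribute 0. Total contributed: 150.
Player 2 keeps 30 and receives 10.6 × 150 × 3/69 = 69.13 from the pooled fund, for a payoff of 99.13.

99.13 dollars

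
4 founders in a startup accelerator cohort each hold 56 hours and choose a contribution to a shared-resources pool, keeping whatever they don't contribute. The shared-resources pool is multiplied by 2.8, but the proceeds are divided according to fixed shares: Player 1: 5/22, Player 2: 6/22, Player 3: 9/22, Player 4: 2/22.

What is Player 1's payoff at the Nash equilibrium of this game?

91.64 hours

A player with share s gets back 2.8·s per unit contributed, so full contribution is dominant for anyone with s > 1/2.8 = 0.3571 and zero contribution is dominant for anyone below.
Player 3 alone (share 9/22) is above the threshold, contributing 56; the remaining 3 contribute 0. Total contributed: 56.
Player 1 keeps 56 and receives 2.8 × 56 × 5/22 = 35.64 from the shared-resources pool, for a payoff of 91.64.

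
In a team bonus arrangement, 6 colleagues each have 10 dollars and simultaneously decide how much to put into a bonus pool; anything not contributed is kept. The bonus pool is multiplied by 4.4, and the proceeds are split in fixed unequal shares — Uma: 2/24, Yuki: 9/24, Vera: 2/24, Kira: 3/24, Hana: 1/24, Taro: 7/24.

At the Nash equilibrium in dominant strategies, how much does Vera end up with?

17.33 dollars

Player j's private return per contributed unit is 4.4 × (j's share). Contributing is weakly dominant for j when that share is at least 1/4.4 = 0.2273, and contributing 0 is dominant otherwise.
The shares above 0.2273 belong to Yuki and Taro, contributing 10 each; the remaining 4 contribute 0. Total contributed: 20.
Vera keeps 10 and receives 4.4 × 20 × 2/24 = 7.33 from the bonus pool, for a payoff of 17.33.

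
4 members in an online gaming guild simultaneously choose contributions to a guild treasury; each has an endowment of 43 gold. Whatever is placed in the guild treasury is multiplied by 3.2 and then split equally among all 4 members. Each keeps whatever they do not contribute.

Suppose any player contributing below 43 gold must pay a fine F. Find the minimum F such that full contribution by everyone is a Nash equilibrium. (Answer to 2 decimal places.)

8.60 gold

Given the others contribute fully, the best deviation is to contribute 0 (any partial contribution still incurs the fine and gives up units whose private return 0.8000 is below 1).
Deviating from 43 to 0 saves 43 gold but forfeits the deviator's share of the drop in the guild treasury: 3.2/4 × 43 = 34.40.
So the deviation gain is 43 − 34.40 = 8.60, and the fine must be at least 8.60 gold to wipe it out.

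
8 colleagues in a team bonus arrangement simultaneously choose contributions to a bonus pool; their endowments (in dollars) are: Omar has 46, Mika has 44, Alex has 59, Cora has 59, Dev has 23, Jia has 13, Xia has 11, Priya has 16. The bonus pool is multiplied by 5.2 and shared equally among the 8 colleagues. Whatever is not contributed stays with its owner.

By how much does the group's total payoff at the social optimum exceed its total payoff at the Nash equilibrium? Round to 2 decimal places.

1138.20 dollars

The private return per contributed unit is 5.2/8 = 0.6500 < 1 for every player regardless of endowment, so the Nash equilibrium is zero contribution and the group total is Σ E_j = 46 + 44 + 59 + 59 + 23 + 13 + 11 + 16 = 271.
Each contributed unit returns 5.200 to the group, so the social optimum is full contribution by everyone: group total = 5.200 × 271 = 1409.20.
Efficiency loss = (5.200 − 1) × 271 = 1138.20.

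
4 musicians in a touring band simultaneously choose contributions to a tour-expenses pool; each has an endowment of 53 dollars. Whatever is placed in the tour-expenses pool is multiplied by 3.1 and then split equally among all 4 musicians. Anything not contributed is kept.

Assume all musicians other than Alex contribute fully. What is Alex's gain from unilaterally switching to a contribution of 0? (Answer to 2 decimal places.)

11.93 dollars

Switching from a contribution of 53 to 0 lets Alex keep an extra 53 dollars, but lowers the tour-expenses pool by 53, which costs Alex their own share of that drop: 3.1/4 × 53 = 41.07.
Net gain = 53 − 41.07 = 11.93. The private return per contributed unit (0.7750) is below 1, so free-riding is indeed the best response regardless of what the others do.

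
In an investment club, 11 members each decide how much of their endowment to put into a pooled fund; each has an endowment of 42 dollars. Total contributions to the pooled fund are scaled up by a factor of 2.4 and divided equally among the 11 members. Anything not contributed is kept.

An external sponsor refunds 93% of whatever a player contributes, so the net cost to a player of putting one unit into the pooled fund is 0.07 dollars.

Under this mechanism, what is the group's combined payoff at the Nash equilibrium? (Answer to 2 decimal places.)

With the mechanism, a contributed unit returns (2.4/11) / 0.07 = 3.1169 per unit of net cost to the contributor — now above 1 — so contributing fully is weakly dominant for every player.
At the Nash equilibrium everyone contributes 42. Group total payoff = 11 × (42 × 0.93 + 2.4 × 42) = 1538.46.

1538.46 dollars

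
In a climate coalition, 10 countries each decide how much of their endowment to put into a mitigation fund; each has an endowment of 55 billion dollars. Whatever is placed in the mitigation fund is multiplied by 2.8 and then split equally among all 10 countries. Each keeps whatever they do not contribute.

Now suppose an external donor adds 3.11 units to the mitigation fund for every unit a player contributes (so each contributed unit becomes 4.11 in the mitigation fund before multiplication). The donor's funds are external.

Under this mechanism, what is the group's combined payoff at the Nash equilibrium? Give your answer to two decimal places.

6329.40 billion dollars

Under the mechanism each unit contributed yields 2.8 × 4.11 / 10 = 1.1508 back to its contributor per unit of net cost, which exceeds 1, making full contribution the dominant choice for everyone.
So the Nash equilibrium is full contribution by all 10; the group earns 2.8 × 4.11 × 550 = 6329.40.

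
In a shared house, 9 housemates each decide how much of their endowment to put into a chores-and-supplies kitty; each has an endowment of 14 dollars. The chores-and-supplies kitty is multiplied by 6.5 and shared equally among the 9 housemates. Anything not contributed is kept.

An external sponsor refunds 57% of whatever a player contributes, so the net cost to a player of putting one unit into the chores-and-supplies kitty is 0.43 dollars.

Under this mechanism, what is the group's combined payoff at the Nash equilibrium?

Under the mechanism each unit contributed yields (6.5/9) / 0.43 = 1.6796 back to its contributor per unit of net cost, which exceeds 1, making full contribution the dominant choice for everyone.
At the Nash equilibrium everyone contributes 14. Group total payoff = 9 × (14 × 0.57 + 6.5 × 14) = 890.82.

890.82 dollars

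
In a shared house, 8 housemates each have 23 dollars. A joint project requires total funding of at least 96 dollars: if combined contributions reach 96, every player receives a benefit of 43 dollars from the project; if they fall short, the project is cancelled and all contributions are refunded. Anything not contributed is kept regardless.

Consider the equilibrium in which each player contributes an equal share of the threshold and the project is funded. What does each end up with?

54 dollars

Equal share of the threshold: 96/8 = 12.
At this profile no one gains by cutting their contribution: any cut drops the total below 96, the project is cancelled, contributions are refunded, and the deviator ends with 23, which is less than 23 − 12 + 43 = 54. Contributing more than 12 just wastes the excess. So contributing exactly 12 is a best response.
Each player's payoff: 23 − 12 + 43 = 54.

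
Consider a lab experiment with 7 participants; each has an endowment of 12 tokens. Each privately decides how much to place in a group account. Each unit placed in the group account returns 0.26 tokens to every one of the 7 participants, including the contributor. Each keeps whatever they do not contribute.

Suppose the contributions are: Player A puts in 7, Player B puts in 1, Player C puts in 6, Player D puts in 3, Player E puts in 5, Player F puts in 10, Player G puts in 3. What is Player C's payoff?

Total contributed: 7 + 1 + 6 + 3 + 5 + 10 + 3 = 35.
Each receives 0.26 × 35 = 9.10 from the group account.
Player C keeps 12 − 6 = 6, so Player C's payoff is 6 + 9.10 = 15.10.

15.10 tokens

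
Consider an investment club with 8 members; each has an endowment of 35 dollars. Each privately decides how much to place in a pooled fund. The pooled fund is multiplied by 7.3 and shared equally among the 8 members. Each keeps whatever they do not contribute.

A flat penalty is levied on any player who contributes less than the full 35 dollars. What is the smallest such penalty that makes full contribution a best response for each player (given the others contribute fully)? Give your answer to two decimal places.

3.06 dollars

Given the others contribute fully, the best deviation is to contribute 0 (any partial contribution still incurs the fine and gives up units whose private return 0.9125 is below 1).
Deviating from 35 to 0 saves 35 dollars but forfeits the deviator's share of the drop in the pooled fund: 7.3/8 × 35 = 31.94.
So the deviation gain is 35 − 31.94 = 3.06, and the fine must be at least 3.06 dollars to wipe it out.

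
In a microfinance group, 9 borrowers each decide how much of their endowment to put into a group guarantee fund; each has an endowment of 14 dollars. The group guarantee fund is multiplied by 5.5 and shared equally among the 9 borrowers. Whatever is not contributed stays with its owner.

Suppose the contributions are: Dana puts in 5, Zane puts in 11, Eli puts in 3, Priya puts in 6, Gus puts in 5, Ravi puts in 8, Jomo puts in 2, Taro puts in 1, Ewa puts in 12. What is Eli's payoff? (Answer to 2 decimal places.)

Total contributed: 5 + 11 + 3 + 6 + 5 + 8 + 2 + 1 + 12 = 53.
Each receives 5.5 × 53 / 9 = 32.39 from the group guarantee fund.
Eli keeps 14 − 3 = 11, so Eli's payoff is 11 + 32.39 = 43.39.

43.39 dollars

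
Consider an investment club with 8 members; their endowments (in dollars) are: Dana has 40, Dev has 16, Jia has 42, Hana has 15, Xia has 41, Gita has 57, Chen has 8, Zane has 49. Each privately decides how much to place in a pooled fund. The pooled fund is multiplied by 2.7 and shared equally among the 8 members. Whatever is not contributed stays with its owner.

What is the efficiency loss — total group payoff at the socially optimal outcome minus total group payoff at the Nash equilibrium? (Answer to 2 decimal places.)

455.60 dollars

The private return per contributed unit is 2.7/8 = 0.3375 < 1 for every player regardless of endowment, so the Nash equilibrium is zero contribution and the group total is Σ E_j = 40 + 16 + 42 + 15 + 41 + 57 + 8 + 49 = 268.
Each contributed unit returns 2.700 to the group, so the social optimum is full contribution by everyone: group total = 2.700 × 268 = 723.60.
Efficiency loss = (2.700 − 1) × 268 = 455.60.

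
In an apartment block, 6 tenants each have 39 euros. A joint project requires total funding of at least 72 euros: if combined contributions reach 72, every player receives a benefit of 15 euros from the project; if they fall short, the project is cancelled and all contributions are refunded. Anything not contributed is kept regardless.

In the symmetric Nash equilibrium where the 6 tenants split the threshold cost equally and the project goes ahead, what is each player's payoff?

42 euros

Equal share of the threshold: 72/6 = 12.
At this profile no one gains by cutting their contribution: any cut drops the total below 72, the project is cancelled, contributions are refunded, and the deviator ends with 39, which is less than 39 − 12 + 15 = 42. Contributing more than 12 just wastes the excess. So contributing exactly 12 is a best response.
Each player's payoff: 39 − 12 + 15 = 42.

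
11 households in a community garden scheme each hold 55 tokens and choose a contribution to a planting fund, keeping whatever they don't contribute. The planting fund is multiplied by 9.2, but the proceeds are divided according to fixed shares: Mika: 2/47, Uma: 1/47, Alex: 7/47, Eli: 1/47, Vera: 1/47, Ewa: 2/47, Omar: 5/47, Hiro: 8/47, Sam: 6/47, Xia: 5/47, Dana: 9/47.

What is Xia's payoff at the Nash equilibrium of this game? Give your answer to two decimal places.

Each unit j contributes comes back to j as 9.2 × (j's share), so j prefers to contribute only if that share exceeds 1/9.2 = 0.1087; otherwise keeping the unit dominates.
The shares above 0.1087 belong to Alex, Hiro, Sam and Dana, contributing 55 each; the remaining 7 contribute 0. Total contributed: 220.
Xia keeps 55 and receives 9.2 × 220 × 5/47 = 215.32 from the planting fund, for a payoff of 270.32.

270.32 tokens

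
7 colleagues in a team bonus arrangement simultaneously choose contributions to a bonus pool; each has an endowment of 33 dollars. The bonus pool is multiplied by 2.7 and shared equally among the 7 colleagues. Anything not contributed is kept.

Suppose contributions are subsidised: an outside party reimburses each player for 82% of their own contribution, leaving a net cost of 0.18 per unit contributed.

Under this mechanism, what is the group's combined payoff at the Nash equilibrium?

Under the mechanism each unit contributed yields (2.7/7) / 0.18 = 2.1429 back to its contributor per unit of net cost, which exceeds 1, making full contribution the dominant choice for everyone.
So the Nash equilibrium is full contribution by all 7; the group earns 7 × (33 × 0.82 + 2.7 × 33) = 813.12.

813.12 dollars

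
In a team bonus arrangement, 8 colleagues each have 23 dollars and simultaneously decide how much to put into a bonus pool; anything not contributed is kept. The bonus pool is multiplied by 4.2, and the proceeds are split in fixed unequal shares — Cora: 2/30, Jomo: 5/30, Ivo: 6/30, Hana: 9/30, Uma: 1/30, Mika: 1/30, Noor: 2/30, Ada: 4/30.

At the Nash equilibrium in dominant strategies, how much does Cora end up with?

29.44 dollars

For player j, contributing a unit is worthwhile iff 4.2 × (j's share) ≥ 1, i.e. iff j's share is at least 0.2381.
The only share above 0.2381 is Hana's 9/30, contributing 23; the remaining 7 contribute 0. Total contributed: 23.
Cora keeps 23 and receives 4.2 × 23 × 2/30 = 6.44 from the bonus pool, for a payoff of 29.44.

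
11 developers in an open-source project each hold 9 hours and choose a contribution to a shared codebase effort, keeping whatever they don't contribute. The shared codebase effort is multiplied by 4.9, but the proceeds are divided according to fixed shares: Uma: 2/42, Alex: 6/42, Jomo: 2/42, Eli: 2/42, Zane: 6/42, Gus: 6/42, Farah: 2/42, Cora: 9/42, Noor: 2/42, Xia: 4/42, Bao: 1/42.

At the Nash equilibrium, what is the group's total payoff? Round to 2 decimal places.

Player j's private return per contributed unit is 4.9 × (j's share). Contributing is weakly dominant for j when that share is at least 1/4.9 = 0.2041, and contributing 0 is dominant otherwise.
The only share above 0.2041 is Cora's 9/42, contributing 9; the remaining 10 contribute 0. Total contributed: 9.
The shared codebase effort pays out 4.9 × 9 = 44.10 in total (split across the unequal shares, but the aggregate is all that matters for the group sum).
The 10 free-riders keep 9 each, adding 90. Group total = 90 + 44.10 = 134.10.

134.10 hours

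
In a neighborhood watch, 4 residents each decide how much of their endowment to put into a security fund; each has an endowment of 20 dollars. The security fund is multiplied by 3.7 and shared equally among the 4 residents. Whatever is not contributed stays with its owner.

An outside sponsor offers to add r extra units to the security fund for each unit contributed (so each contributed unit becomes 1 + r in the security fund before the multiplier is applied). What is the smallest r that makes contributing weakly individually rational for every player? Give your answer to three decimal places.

With matching at rate r, one contributed unit becomes (1 + r) in the security fund and returns 3.7 × (1 + r) / 4 to the contributor.
Setting this equal to 1: 1 + r = 4/3.7 = 1.0811.
So the minimum matching rate is r = 1.0811 − 1 = 0.081.

0.081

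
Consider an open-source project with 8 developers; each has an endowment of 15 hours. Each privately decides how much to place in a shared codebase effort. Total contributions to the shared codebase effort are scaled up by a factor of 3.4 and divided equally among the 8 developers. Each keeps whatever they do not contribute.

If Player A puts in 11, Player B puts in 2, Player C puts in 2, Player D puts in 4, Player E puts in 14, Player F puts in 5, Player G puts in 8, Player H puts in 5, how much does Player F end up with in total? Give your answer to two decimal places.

31.68 hours

Total contributed: 11 + 2 + 2 + 4 + 14 + 5 + 8 + 5 = 51.
Each receives 3.4 × 51 / 8 = 21.68 from the shared codebase effort.
Player F keeps 15 − 5 = 10, so Player F's payoff is 10 + 21.68 = 31.68.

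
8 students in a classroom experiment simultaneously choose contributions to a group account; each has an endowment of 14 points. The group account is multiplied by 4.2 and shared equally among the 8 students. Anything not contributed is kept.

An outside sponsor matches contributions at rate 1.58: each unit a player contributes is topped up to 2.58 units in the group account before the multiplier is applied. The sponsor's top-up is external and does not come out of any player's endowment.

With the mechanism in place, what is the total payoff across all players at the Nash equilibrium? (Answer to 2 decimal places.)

With the mechanism, a contributed unit returns 4.2 × 2.58 / 8 = 1.3545 per unit of net cost to the contributor — now above 1 — so contributing fully is weakly dominant for every player.
At the Nash equilibrium everyone contributes 14. Group total payoff = 4.2 × 2.58 × 112 = 1213.63.

1213.63 points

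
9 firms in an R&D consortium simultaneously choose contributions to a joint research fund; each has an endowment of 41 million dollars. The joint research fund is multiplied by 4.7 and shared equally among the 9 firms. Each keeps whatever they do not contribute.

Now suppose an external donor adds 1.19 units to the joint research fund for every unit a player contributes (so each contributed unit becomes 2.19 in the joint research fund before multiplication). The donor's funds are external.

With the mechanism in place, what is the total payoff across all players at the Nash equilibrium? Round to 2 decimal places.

With the mechanism, a contributed unit returns 4.7 × 2.19 / 9 = 1.1437 per unit of net cost to the contributor — now above 1 — so contributing fully is weakly dominant for every player.
At the Nash equilibrium everyone contributes 41. Group total payoff = 4.7 × 2.19 × 369 = 3798.12.

3798.12 million dollars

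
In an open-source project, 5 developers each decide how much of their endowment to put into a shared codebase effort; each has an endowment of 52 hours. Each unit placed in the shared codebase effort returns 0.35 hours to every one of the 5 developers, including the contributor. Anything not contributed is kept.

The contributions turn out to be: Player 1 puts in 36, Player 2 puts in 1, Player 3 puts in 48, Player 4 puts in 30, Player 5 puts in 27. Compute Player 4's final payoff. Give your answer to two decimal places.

71.70 hours

Total contributed: 36 + 1 + 48 + 30 + 27 = 142.
Each receives 0.35 × 142 = 49.70 from the shared codebase effort.
Player 4 keeps 52 − 30 = 22, so Player 4's payoff is 22 + 49.70 = 71.70.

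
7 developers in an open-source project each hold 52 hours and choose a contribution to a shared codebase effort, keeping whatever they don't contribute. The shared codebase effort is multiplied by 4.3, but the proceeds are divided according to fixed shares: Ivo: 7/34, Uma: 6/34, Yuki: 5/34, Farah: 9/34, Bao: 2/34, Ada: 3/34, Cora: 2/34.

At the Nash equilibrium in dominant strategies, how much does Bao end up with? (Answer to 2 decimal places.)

For player j, contributing a unit is worthwhile iff 4.3 × (j's share) ≥ 1, i.e. iff j's share is at least 0.2326.
Farah alone (share 9/34) is above the threshold, contributing 52; the remaining 6 contribute 0. Total contributed: 52.
Bao keeps 52 and receives 4.3 × 52 × 2/34 = 13.15 from the shared codebase effort, for a payoff of 65.15.

65.15 hours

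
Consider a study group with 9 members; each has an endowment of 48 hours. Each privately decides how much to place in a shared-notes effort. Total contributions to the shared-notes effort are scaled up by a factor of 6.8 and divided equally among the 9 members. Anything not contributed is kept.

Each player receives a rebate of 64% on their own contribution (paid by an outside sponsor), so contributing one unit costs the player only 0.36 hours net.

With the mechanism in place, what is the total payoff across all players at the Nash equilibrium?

The effective private return per unit is now (6.8/9) / 0.36 = 2.0988 > 1, so every player's dominant strategy flips to full contribution.
So the Nash equilibrium is full contribution by all 9; the group earns 9 × (48 × 0.64 + 6.8 × 48) = 3214.08.

3214.08 hours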